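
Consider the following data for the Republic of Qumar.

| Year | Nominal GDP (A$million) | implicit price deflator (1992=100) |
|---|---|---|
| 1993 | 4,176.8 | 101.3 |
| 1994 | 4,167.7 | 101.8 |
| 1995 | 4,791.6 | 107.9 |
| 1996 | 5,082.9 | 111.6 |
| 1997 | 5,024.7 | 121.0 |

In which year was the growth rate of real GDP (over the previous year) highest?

1994: real = 4167.7/1.018 = 4094.01; growth vs 1993 (4123.20) = -0.71%.
1995: real = 4791.6/1.079 = 4440.78; growth vs 1994 (4094.01) = 8.47%.
1996: real = 5082.9/1.116 = 4554.57; growth vs 1995 (4440.78) = 2.56%.
1997: real = 5024.7/1.210 = 4152.64; growth vs 1996 (4554.57) = -8.82%.

1995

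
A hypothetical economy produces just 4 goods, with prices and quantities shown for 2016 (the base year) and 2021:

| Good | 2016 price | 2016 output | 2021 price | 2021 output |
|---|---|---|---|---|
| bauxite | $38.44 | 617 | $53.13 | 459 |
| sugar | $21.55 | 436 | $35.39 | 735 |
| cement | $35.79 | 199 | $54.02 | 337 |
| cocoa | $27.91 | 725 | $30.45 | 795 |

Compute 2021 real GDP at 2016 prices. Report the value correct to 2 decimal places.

$67732.89

Real GDP 2021 = Σ (p_2016 × q_2021) = 38.44·459 + 21.55·735 + 35.79·337 + 27.91·795 = 67732.89.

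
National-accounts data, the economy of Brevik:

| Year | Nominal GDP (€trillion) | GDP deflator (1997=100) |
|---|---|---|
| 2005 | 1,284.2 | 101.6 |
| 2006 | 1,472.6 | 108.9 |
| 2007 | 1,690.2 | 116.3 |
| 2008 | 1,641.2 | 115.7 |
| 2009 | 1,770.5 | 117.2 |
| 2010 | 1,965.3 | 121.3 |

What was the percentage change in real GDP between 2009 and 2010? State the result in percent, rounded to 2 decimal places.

Real GDP 2009 = 1770.5/1.172 = 1510.67.
Real GDP 2010 = 1965.3/1.213 = 1620.20.
Change = 1620.20/1510.67 − 1 = 0.0725.

7.25%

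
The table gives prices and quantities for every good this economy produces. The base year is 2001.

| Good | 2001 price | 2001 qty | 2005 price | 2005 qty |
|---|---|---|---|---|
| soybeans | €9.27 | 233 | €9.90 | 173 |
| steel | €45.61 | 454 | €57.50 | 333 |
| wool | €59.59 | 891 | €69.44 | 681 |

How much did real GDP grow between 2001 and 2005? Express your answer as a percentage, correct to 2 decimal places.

Real GDP 2001 = Nominal GDP 2001 = 9.27·233 + 45.61·454 + 59.59·891 = 75961.54.
Real GDP 2005 (at 2001 prices) = 9.27·173 + 45.61·333 + 59.59·681 = 57372.63.
Real growth = 57372.63/75961.54 − 1 = -0.2447.

-24.47%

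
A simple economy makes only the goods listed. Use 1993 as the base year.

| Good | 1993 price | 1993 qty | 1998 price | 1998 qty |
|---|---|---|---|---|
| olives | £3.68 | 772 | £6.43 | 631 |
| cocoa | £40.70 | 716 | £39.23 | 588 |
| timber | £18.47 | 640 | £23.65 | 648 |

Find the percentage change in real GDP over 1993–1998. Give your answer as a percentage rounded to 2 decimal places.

-12.74%

Real GDP 1993 = Nominal GDP 1993 = 3.68·772 + 40.70·716 + 18.47·640 = 43802.96.
Real GDP 1998 (at 1993 prices) = 3.68·631 + 40.70·588 + 18.47·648 = 38222.24.
Real growth = 38222.24/43802.96 − 1 = -0.1274.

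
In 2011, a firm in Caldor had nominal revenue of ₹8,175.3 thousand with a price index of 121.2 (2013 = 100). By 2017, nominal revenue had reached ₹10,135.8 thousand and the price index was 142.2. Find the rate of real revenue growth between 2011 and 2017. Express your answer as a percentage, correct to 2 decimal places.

5.67%

Real revenue 2011 = 8175.3 / 1.212 = 6745.30.
Real revenue 2017 = 10135.8 / 1.422 = 7127.85.
Real growth = 7127.85 / 6745.30 − 1 = 0.0567.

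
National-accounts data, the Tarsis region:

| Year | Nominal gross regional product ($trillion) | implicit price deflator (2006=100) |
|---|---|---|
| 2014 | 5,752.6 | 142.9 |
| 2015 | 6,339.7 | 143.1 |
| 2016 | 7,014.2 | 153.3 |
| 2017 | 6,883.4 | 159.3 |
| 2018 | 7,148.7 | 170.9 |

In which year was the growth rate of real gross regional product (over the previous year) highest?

2015

2015: real = 6339.7/1.431 = 4430.26; growth vs 2014 (4025.61) = 10.05%.
2016: real = 7014.2/1.533 = 4575.47; growth vs 2015 (4430.26) = 3.28%.
2017: real = 6883.4/1.593 = 4321.03; growth vs 2016 (4575.47) = -5.56%.
2018: real = 7148.7/1.709 = 4182.97; growth vs 2017 (4321.03) = -3.20%.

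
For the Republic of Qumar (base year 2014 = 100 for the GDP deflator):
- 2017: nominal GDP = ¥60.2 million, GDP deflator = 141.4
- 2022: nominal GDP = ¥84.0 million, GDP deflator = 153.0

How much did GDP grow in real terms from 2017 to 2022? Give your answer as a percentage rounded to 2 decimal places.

Deflate each year: 2017 → 60.2/1.414 = 42.57; 2022 → 84.0/1.530 = 54.90.
So real GDP changed by 54.90/42.57 − 1 = 0.2896, i.e. 28.96%.

28.96%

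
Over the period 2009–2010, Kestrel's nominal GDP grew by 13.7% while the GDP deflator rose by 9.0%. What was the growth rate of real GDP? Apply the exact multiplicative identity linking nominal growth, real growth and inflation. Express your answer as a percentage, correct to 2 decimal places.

(1 + g_nom) = (1 + g_real)(1 + π), so g_real = 1.1370 / 1.0900 − 1 = 0.04312.

4.31%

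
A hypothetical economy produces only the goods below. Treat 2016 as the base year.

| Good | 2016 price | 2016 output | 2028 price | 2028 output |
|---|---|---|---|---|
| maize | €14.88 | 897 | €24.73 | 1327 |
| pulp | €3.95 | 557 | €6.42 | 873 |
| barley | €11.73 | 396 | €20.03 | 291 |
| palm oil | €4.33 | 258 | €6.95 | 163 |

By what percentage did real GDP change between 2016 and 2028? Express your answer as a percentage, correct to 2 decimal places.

Real GDP 2016 = Nominal GDP 2016 = 14.88·897 + 3.95·557 + 11.73·396 + 4.33·258 = 21309.73.
Real GDP 2028 (at 2016 prices) = 14.88·1327 + 3.95·873 + 11.73·291 + 4.33·163 = 27313.33.
Real growth = 27313.33/21309.73 − 1 = 0.2817.

28.17%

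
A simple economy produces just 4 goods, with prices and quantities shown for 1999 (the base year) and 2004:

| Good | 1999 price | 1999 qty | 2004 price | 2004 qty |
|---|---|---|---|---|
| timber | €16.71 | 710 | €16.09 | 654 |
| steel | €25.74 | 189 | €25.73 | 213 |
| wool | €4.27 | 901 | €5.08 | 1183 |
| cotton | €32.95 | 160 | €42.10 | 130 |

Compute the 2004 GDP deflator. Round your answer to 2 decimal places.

106.76

Nominal GDP 2004 = 16.09·654 + 25.73·213 + 5.08·1183 + 42.10·130 = 27485.99.
Real GDP 2004 (at 1999 prices) = 16.71·654 + 25.74·213 + 4.27·1183 + 32.95·130 = 25745.87.
Deflator = Nominal/Real × 100 = 27485.99/25745.87 × 100 = 106.759.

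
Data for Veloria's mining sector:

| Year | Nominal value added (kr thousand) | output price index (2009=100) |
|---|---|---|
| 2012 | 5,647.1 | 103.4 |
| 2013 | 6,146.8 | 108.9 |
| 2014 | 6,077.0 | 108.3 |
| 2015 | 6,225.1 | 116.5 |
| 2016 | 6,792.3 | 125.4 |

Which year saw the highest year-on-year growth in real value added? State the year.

2013

2013: real = 6146.8/1.089 = 5644.44; growth vs 2012 (5461.41) = 3.35%.
2014: real = 6077.0/1.083 = 5611.27; growth vs 2013 (5644.44) = -0.59%.
2015: real = 6225.1/1.165 = 5343.43; growth vs 2014 (5611.27) = -4.77%.
2016: real = 6792.3/1.254 = 5416.51; growth vs 2015 (5343.43) = 1.37%.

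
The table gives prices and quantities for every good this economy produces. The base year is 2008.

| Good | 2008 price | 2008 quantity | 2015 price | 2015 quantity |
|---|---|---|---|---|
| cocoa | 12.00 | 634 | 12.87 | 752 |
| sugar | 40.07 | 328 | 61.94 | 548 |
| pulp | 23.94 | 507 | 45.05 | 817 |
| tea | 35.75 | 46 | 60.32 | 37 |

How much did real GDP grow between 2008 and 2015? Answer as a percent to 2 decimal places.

50.19%

Real GDP 2008 = Nominal GDP 2008 = 12.00·634 + 40.07·328 + 23.94·507 + 35.75·46 = 34533.04.
Real GDP 2015 (at 2008 prices) = 12.00·752 + 40.07·548 + 23.94·817 + 35.75·37 = 51864.09.
Real growth = 51864.09/34533.04 − 1 = 0.5019.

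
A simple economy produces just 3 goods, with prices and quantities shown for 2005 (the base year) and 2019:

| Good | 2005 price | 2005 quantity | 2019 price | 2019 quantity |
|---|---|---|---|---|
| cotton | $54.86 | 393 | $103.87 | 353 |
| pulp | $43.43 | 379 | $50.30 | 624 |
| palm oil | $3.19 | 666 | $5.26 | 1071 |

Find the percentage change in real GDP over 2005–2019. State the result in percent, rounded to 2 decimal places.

Real GDP 2005 = Nominal GDP 2005 = 54.86·393 + 43.43·379 + 3.19·666 = 40144.49.
Real GDP 2019 (at 2005 prices) = 54.86·353 + 43.43·624 + 3.19·1071 = 49882.39.
Real growth = 49882.39/40144.49 − 1 = 0.2426.

24.26%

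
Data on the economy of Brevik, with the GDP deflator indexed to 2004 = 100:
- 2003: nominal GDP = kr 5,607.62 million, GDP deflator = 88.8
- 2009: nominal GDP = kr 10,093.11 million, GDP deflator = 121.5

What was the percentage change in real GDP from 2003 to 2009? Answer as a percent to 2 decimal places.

Real GDP 2003 = 5607.62 / 0.888 = 6314.89.
Real GDP 2009 = 10093.11 / 1.215 = 8307.09.
Real growth = 8307.09 / 6314.89 − 1 = 0.3155.

31.55%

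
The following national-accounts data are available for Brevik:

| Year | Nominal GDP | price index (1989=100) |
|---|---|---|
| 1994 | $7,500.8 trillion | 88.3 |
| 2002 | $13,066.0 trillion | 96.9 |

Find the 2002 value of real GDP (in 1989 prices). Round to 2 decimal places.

Real GDP = Nominal / (price index/100) = 13066.0 / 0.969 = 13484.00.

$13,484.00 trillion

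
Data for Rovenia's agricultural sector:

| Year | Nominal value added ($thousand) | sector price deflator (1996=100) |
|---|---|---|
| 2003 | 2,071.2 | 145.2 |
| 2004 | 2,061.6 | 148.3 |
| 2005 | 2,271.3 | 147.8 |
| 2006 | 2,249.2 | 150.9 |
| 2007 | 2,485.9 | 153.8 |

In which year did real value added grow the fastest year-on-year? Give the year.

2004: real = 2061.6/1.483 = 1390.16; growth vs 2003 (1426.45) = -2.54%.
2005: real = 2271.3/1.478 = 1536.74; growth vs 2004 (1390.16) = 10.54%.
2006: real = 2249.2/1.509 = 1490.52; growth vs 2005 (1536.74) = -3.01%.
2007: real = 2485.9/1.538 = 1616.32; growth vs 2006 (1490.52) = 8.44%.

2005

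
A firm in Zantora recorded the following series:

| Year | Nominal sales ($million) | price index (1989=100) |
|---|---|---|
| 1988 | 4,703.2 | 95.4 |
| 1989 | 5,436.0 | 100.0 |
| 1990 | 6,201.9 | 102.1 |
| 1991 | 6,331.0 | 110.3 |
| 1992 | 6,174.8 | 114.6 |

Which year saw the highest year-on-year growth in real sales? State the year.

1990

1989: real = 5436.0/1.000 = 5436.00; growth vs 1988 (4929.98) = 10.26%.
1990: real = 6201.9/1.021 = 6074.34; growth vs 1989 (5436.00) = 11.74%.
1991: real = 6331.0/1.103 = 5739.80; growth vs 1990 (6074.34) = -5.51%.
1992: real = 6174.8/1.146 = 5388.13; growth vs 1991 (5739.80) = -6.13%.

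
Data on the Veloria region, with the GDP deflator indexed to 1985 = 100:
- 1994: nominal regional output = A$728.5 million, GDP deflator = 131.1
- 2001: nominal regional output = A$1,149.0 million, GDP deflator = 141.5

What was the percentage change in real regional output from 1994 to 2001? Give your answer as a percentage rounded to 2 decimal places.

Deflate each year: 1994 → 728.5/1.311 = 555.68; 2001 → 1149.0/1.415 = 812.01.
So real regional output changed by 812.01/555.68 − 1 = 0.4613, i.e. 46.13%.

46.13%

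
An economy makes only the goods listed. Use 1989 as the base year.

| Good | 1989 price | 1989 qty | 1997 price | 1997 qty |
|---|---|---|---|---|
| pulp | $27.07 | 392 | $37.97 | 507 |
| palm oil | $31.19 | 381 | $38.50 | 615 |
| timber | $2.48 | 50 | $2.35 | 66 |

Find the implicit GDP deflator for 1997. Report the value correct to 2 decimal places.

Nominal GDP 1997 = 37.97·507 + 38.50·615 + 2.35·66 = 43083.39.
Real GDP 1997 (at 1989 prices) = 27.07·507 + 31.19·615 + 2.48·66 = 33070.02.
Deflator = Nominal/Real × 100 = 43083.39/33070.02 × 100 = 130.279.

130.28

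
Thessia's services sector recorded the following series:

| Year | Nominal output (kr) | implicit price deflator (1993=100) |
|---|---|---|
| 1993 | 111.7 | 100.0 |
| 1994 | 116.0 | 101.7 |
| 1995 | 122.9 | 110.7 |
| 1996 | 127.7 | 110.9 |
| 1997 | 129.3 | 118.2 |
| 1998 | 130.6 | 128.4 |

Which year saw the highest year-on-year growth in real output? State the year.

1994: real = 116.0/1.017 = 114.06; growth vs 1993 (111.70) = 2.11%.
1995: real = 122.9/1.107 = 111.02; growth vs 1994 (114.06) = -2.67%.
1996: real = 127.7/1.109 = 115.15; growth vs 1995 (111.02) = 3.72%.
1997: real = 129.3/1.182 = 109.39; growth vs 1996 (115.15) = -5.00%.
1998: real = 130.6/1.284 = 101.71; growth vs 1997 (109.39) = -7.02%.

1996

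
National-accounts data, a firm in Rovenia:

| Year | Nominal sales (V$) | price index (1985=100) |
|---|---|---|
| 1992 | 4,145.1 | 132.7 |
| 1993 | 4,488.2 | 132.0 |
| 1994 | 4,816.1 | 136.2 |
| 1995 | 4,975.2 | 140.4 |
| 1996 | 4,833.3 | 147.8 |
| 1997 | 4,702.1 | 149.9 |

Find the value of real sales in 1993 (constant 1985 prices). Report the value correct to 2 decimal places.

Real sales 1993 = 4488.2 / 1.320 = 3400.15.

V$3,400.15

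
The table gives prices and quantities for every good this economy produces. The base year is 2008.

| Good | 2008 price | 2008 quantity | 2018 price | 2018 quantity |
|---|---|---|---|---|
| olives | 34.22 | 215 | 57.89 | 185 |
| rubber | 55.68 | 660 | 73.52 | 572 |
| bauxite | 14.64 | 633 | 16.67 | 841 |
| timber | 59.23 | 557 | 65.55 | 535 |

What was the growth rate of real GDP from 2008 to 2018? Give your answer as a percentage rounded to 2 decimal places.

Real GDP 2008 = Nominal GDP 2008 = 34.22·215 + 55.68·660 + 14.64·633 + 59.23·557 = 86364.33.
Real GDP 2018 (at 2008 prices) = 34.22·185 + 55.68·572 + 14.64·841 + 59.23·535 = 82179.95.
Real growth = 82179.95/86364.33 − 1 = -0.0485.

-4.85%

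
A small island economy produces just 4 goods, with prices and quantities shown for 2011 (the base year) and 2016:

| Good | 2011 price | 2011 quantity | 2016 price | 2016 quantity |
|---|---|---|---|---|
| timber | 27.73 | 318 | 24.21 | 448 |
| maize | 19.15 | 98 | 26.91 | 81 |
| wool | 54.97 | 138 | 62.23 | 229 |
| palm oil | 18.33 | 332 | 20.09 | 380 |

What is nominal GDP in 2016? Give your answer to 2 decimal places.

Nominal GDP 2016 = Σ (p_2016 × q_2016) = 24.21·448 + 26.91·81 + 62.23·229 + 20.09·380 = 34910.66.

34910.66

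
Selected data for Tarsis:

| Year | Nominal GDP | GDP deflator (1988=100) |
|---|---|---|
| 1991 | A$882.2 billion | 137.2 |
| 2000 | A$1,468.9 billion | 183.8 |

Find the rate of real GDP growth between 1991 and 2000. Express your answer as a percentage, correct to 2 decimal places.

24.29%

Real GDP 1991 = 882.2 / 1.372 = 643.00.
Real GDP 2000 = 1468.9 / 1.838 = 799.18.
Real growth = 799.18 / 643.00 − 1 = 0.2429.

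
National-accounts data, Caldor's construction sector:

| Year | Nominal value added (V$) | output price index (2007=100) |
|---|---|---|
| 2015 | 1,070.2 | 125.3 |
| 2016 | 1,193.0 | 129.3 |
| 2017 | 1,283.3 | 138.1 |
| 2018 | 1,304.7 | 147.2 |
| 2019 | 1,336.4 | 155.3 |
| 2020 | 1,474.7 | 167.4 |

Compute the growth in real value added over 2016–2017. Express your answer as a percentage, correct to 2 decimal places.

0.71%

Real value added 2016 = 1193.0/1.293 = 922.66.
Real value added 2017 = 1283.3/1.381 = 929.25.
Change = 929.25/922.66 − 1 = 0.0071.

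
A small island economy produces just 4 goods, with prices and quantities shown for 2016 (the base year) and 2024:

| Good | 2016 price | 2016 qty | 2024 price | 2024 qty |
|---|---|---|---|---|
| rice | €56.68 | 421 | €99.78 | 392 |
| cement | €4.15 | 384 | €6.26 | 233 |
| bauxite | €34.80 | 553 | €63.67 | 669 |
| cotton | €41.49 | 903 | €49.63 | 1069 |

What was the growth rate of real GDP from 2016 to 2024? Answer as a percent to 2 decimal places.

Real GDP 2016 = Nominal GDP 2016 = 56.68·421 + 4.15·384 + 34.80·553 + 41.49·903 = 82165.75.
Real GDP 2024 (at 2016 prices) = 56.68·392 + 4.15·233 + 34.80·669 + 41.49·1069 = 90819.52.
Real growth = 90819.52/82165.75 − 1 = 0.1053.

10.53%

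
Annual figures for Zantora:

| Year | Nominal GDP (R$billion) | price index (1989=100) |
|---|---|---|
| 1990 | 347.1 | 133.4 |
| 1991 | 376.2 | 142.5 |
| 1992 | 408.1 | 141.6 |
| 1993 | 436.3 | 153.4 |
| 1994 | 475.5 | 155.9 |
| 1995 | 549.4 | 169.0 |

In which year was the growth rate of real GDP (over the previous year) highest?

1992

1991: real = 376.2/1.425 = 264.00; growth vs 1990 (260.19) = 1.46%.
1992: real = 408.1/1.416 = 288.21; growth vs 1991 (264.00) = 9.17%.
1993: real = 436.3/1.534 = 284.42; growth vs 1992 (288.21) = -1.32%.
1994: real = 475.5/1.559 = 305.00; growth vs 1993 (284.42) = 7.24%.
1995: real = 549.4/1.690 = 325.09; growth vs 1994 (305.00) = 6.59%.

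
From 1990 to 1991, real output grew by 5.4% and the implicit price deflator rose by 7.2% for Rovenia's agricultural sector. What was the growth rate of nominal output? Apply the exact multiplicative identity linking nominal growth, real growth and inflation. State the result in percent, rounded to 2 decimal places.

12.99%

(1 + g_nom) = (1 + g_real)(1 + π) = 1.0540 × 1.0720 = 1.12989.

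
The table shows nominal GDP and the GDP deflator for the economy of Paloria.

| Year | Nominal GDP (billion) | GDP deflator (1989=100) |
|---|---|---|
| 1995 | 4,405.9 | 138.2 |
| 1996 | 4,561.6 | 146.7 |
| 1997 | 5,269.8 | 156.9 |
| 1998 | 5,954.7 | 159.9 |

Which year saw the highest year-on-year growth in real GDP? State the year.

1998

1996: real = 4561.6/1.467 = 3109.48; growth vs 1995 (3188.06) = -2.46%.
1997: real = 5269.8/1.569 = 3358.70; growth vs 1996 (3109.48) = 8.01%.
1998: real = 5954.7/1.599 = 3724.02; growth vs 1997 (3358.70) = 10.88%.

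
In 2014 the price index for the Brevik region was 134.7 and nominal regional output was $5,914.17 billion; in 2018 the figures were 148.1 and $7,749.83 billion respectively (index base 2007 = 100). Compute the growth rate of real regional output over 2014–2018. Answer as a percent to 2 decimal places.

19.18%

Deflate each year: 2014 → 5914.17/1.347 = 4390.62; 2018 → 7749.83/1.481 = 5232.84.
So real regional output changed by 5232.84/4390.62 − 1 = 0.1918, i.e. 19.18%.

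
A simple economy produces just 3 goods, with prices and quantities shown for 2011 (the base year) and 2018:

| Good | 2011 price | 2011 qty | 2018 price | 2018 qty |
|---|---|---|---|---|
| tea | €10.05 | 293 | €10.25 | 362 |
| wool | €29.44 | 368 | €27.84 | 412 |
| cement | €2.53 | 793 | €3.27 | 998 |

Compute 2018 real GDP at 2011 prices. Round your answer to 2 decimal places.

Real GDP 2018 = Σ (p_2011 × q_2018) = 10.05·362 + 29.44·412 + 2.53·998 = 18292.32.

€18292.32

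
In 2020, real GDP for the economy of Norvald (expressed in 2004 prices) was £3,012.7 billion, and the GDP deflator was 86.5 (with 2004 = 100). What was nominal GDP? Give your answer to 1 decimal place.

Nominal GDP = Real × (GDP deflator/100) = 3012.7 × 0.865 = 2605.99.

£2,606.0 billion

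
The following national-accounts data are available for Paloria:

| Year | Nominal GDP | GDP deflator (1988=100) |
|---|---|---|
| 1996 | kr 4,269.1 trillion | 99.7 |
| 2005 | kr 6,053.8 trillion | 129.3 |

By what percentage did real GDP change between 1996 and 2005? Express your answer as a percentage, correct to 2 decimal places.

9.34%

Real GDP 1996 = 4269.1 / 0.997 = 4281.95.
Real GDP 2005 = 6053.8 / 1.293 = 4681.98.
Real growth = 4681.98 / 4281.95 − 1 = 0.0934.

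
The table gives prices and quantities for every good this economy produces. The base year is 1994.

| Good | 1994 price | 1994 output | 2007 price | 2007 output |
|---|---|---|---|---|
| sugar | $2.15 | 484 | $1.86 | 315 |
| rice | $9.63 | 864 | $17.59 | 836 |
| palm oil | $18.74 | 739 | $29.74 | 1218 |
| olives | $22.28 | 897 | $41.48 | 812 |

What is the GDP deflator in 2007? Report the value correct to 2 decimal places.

Nominal GDP 2007 = 1.86·315 + 17.59·836 + 29.74·1218 + 41.48·812 = 85196.22.
Real GDP 2007 (at 1994 prices) = 2.15·315 + 9.63·836 + 18.74·1218 + 22.28·812 = 49644.61.
Deflator = Nominal/Real × 100 = 85196.22/49644.61 × 100 = 171.612.

171.61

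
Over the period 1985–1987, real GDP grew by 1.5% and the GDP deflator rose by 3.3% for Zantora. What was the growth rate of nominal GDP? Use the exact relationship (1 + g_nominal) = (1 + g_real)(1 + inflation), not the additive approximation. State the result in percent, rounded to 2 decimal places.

4.85%

(1 + g_nom) = (1 + g_real)(1 + π) = 1.0150 × 1.0330 = 1.04850.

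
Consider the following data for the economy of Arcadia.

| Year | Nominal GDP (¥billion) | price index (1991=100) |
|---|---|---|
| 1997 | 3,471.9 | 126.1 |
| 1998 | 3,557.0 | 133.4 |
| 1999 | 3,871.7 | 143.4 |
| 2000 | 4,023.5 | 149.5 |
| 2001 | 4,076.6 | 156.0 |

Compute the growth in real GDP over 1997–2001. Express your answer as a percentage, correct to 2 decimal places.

Real GDP 1997 = 3471.9/1.261 = 2753.29.
Real GDP 2001 = 4076.6/1.560 = 2613.21.
Change = 2613.21/2753.29 − 1 = -0.0509.

-5.09%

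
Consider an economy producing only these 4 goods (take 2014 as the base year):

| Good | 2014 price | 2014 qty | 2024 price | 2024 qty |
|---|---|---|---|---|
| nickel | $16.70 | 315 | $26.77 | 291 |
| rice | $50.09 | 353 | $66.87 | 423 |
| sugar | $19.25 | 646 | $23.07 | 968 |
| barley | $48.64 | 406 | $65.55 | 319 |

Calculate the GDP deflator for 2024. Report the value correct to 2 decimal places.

Nominal GDP 2024 = 26.77·291 + 66.87·423 + 23.07·968 + 65.55·319 = 79318.29.
Real GDP 2024 (at 2014 prices) = 16.70·291 + 50.09·423 + 19.25·968 + 48.64·319 = 60197.93.
Deflator = Nominal/Real × 100 = 79318.29/60197.93 × 100 = 131.762.

131.76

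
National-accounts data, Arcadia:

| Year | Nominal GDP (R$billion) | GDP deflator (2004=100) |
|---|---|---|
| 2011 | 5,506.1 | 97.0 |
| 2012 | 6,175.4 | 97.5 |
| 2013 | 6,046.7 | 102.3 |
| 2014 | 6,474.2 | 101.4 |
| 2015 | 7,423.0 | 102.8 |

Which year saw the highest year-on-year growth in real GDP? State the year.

2015

2012: real = 6175.4/0.975 = 6333.74; growth vs 2011 (5676.39) = 11.58%.
2013: real = 6046.7/1.023 = 5910.75; growth vs 2012 (6333.74) = -6.68%.
2014: real = 6474.2/1.014 = 6384.81; growth vs 2013 (5910.75) = 8.02%.
2015: real = 7423.0/1.028 = 7220.82; growth vs 2014 (6384.81) = 13.09%.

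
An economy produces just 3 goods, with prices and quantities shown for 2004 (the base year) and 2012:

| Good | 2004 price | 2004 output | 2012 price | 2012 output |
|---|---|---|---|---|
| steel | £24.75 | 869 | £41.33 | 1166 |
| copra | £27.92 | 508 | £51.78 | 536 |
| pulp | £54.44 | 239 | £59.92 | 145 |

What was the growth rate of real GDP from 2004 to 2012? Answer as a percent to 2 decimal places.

6.19%

Real GDP 2004 = Nominal GDP 2004 = 24.75·869 + 27.92·508 + 54.44·239 = 48702.27.
Real GDP 2012 (at 2004 prices) = 24.75·1166 + 27.92·536 + 54.44·145 = 51717.42.
Real growth = 51717.42/48702.27 − 1 = 0.0619.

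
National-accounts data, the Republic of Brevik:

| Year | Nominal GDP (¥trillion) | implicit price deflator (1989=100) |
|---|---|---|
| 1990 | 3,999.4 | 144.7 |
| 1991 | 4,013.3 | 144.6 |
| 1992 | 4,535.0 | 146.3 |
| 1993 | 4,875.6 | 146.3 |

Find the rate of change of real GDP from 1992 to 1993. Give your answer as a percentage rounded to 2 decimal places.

Real GDP 1992 = 4535.0/1.463 = 3099.79.
Real GDP 1993 = 4875.6/1.463 = 3332.60.
Change = 3332.60/3099.79 − 1 = 0.0751.

7.51%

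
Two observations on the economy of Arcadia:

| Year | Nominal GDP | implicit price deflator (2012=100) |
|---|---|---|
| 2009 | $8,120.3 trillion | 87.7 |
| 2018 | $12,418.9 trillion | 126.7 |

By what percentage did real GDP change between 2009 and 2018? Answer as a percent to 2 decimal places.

Deflate each year: 2009 → 8120.3/0.877 = 9259.18; 2018 → 12418.9/1.267 = 9801.82.
So real GDP changed by 9801.82/9259.18 − 1 = 0.0586, i.e. 5.86%.

5.86%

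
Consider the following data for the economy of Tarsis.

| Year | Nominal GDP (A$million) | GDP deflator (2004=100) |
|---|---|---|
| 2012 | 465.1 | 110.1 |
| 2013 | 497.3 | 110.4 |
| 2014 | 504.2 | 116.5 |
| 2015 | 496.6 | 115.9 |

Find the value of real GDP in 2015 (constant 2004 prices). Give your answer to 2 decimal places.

Real GDP 2015 = 496.6 / 1.159 = 428.47.

A$428.47 million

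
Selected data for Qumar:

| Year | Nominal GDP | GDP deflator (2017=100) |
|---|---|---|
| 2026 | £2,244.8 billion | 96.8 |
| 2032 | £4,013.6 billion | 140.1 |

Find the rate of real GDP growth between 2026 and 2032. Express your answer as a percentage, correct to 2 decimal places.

Deflate each year: 2026 → 2244.8/0.968 = 2319.01; 2032 → 4013.6/1.401 = 2864.81.
So real GDP changed by 2864.81/2319.01 − 1 = 0.2354, i.e. 23.54%.

23.54%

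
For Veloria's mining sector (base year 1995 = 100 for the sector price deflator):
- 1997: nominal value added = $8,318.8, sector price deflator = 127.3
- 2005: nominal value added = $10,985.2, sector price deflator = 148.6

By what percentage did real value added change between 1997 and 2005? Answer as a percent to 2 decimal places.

13.12%

Real value added 1997 = 8318.8 / 1.273 = 6534.80.
Real value added 2005 = 10985.2 / 1.486 = 7392.46.
Real growth = 7392.46 / 6534.80 − 1 = 0.1312.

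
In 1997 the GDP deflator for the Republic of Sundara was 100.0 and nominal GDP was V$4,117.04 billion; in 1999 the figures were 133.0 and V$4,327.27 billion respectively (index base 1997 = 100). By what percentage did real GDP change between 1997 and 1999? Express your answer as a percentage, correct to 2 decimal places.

-20.97%

Deflate each year: 1997 → 4117.04/1.000 = 4117.04; 1999 → 4327.27/1.330 = 3253.59.
So real GDP changed by 3253.59/4117.04 − 1 = -0.2097, i.e. -20.97%.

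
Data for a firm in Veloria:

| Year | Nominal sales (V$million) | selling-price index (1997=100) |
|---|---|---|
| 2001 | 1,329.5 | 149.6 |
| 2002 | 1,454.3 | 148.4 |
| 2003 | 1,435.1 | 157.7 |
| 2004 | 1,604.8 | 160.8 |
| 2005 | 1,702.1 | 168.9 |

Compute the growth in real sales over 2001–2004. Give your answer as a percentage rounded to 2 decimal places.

12.30%

Real sales 2001 = 1329.5/1.496 = 888.70.
Real sales 2004 = 1604.8/1.608 = 998.01.
Change = 998.01/888.70 − 1 = 0.1230.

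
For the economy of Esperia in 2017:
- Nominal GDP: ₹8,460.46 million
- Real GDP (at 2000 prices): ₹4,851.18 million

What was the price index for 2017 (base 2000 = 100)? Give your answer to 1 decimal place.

price index = (Nominal / Real) × 100 = 8460.46 / 4851.18 × 100 = 174.40.

174.4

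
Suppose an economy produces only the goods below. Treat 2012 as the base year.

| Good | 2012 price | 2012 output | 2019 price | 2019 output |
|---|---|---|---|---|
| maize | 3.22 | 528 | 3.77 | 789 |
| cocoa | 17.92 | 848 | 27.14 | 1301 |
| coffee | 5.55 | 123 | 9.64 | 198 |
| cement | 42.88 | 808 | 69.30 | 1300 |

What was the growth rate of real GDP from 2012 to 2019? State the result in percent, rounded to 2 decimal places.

58.35%

Real GDP 2012 = Nominal GDP 2012 = 3.22·528 + 17.92·848 + 5.55·123 + 42.88·808 = 52226.01.
Real GDP 2019 (at 2012 prices) = 3.22·789 + 17.92·1301 + 5.55·198 + 42.88·1300 = 82697.40.
Real growth = 82697.40/52226.01 − 1 = 0.5835.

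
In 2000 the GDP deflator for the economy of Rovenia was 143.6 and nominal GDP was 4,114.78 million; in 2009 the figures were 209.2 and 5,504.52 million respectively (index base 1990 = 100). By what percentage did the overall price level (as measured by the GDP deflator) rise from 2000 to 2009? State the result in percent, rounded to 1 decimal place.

Price-level change = 209.2 / 143.6 − 1 = 0.4568.

45.7%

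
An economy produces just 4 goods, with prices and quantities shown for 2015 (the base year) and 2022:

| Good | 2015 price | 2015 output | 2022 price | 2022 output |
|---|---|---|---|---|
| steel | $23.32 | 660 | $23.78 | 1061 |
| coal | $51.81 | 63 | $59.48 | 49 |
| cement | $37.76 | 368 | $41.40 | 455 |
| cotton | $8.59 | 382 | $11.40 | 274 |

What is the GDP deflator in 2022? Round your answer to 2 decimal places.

Nominal GDP 2022 = 23.78·1061 + 59.48·49 + 41.40·455 + 11.40·274 = 50105.70.
Real GDP 2022 (at 2015 prices) = 23.32·1061 + 51.81·49 + 37.76·455 + 8.59·274 = 46815.67.
Deflator = Nominal/Real × 100 = 50105.70/46815.67 × 100 = 107.028.

107.03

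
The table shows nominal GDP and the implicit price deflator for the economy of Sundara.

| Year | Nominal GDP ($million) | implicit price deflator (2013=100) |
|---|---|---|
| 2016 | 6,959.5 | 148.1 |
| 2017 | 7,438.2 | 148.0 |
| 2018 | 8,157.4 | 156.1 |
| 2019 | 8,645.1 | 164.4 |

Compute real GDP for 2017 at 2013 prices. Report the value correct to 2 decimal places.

Real GDP 2017 = 7438.2 / 1.480 = 5025.81.

$5,025.81 million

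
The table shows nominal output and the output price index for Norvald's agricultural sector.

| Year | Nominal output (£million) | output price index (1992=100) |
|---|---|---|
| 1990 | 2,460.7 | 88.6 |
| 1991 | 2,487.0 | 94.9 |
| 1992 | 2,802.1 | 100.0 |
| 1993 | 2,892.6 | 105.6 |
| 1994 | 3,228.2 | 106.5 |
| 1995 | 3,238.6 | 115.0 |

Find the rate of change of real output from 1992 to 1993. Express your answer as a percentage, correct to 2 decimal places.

-2.24%

Real output 1992 = 2802.1/1.000 = 2802.10.
Real output 1993 = 2892.6/1.056 = 2739.20.
Change = 2739.20/2802.10 − 1 = -0.0224.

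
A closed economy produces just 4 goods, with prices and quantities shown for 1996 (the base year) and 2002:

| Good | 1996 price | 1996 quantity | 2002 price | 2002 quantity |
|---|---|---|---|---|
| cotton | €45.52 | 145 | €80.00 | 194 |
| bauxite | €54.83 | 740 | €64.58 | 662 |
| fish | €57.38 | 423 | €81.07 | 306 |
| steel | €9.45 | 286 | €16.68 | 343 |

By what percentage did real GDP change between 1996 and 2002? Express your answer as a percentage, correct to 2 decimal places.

Real GDP 1996 = Nominal GDP 1996 = 45.52·145 + 54.83·740 + 57.38·423 + 9.45·286 = 74149.04.
Real GDP 2002 (at 1996 prices) = 45.52·194 + 54.83·662 + 57.38·306 + 9.45·343 = 65927.97.
Real growth = 65927.97/74149.04 − 1 = -0.1109.

-11.09%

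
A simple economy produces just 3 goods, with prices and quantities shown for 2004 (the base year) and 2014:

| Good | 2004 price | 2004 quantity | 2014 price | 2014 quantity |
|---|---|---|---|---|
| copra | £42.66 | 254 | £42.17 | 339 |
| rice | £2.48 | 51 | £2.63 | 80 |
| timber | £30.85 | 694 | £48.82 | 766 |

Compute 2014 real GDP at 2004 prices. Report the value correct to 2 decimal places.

Real GDP 2014 = Σ (p_2004 × q_2014) = 42.66·339 + 2.48·80 + 30.85·766 = 38291.24.

£38291.24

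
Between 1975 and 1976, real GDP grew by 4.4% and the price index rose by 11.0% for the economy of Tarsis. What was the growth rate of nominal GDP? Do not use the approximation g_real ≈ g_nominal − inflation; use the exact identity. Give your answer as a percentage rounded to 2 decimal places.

(1 + g_nom) = (1 + g_real)(1 + π) = 1.0440 × 1.1100 = 1.15884.

15.88%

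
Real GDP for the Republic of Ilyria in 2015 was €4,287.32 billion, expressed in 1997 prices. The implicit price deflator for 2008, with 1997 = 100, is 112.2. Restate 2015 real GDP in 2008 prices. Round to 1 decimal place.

Real GDP in 2008 prices = Real GDP in 1997 prices × (P_2008/P_1997) = 4287.32 × 1.122 = 4810.37.

€4,810.4 billion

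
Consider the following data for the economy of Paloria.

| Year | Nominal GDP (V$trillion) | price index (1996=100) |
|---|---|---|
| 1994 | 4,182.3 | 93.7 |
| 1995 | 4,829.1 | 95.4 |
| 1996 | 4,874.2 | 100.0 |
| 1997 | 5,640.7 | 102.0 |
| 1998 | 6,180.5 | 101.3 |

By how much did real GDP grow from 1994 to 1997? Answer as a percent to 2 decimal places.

23.90%

Real GDP 1994 = 4182.3/0.937 = 4463.50.
Real GDP 1997 = 5640.7/1.020 = 5530.10.
Change = 5530.10/4463.50 − 1 = 0.2390.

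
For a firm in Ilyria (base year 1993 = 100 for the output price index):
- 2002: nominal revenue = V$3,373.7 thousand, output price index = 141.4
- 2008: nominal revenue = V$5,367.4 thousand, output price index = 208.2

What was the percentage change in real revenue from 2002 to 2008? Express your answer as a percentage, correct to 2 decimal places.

Real revenue 2002 = 3373.7 / 1.414 = 2385.93.
Real revenue 2008 = 5367.4 / 2.082 = 2578.00.
Real growth = 2578.00 / 2385.93 − 1 = 0.0805.

8.05%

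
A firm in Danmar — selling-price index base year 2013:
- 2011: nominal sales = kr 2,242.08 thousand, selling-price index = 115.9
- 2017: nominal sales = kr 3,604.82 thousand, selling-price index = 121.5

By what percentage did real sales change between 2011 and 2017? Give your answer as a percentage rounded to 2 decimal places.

53.37%

Real sales 2011 = 2242.08 / 1.159 = 1934.50.
Real sales 2017 = 3604.82 / 1.215 = 2966.93.
Real growth = 2966.93 / 1934.50 − 1 = 0.5337.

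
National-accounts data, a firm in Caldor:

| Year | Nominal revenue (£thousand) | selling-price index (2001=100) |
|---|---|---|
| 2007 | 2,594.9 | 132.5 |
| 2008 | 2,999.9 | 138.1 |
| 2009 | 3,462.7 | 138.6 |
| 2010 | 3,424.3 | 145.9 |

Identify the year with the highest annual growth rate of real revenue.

2009

2008: real = 2999.9/1.381 = 2172.27; growth vs 2007 (1958.42) = 10.92%.
2009: real = 3462.7/1.386 = 2498.34; growth vs 2008 (2172.27) = 15.01%.
2010: real = 3424.3/1.459 = 2347.02; growth vs 2009 (2498.34) = -6.06%.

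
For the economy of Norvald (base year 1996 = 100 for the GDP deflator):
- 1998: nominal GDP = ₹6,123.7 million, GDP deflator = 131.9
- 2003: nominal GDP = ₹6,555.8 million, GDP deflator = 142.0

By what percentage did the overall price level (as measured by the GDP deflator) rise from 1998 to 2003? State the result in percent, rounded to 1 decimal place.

Price-level change = 142.0 / 131.9 − 1 = 0.0766.

7.7%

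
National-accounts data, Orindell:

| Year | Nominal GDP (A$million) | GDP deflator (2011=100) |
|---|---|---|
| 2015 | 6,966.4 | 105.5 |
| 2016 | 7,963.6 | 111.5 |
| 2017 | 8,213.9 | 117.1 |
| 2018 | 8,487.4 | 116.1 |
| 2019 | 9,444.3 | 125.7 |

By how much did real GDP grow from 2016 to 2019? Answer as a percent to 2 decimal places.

5.20%

Real GDP 2016 = 7963.6/1.115 = 7142.24.
Real GDP 2019 = 9444.3/1.257 = 7513.37.
Change = 7513.37/7142.24 − 1 = 0.0520.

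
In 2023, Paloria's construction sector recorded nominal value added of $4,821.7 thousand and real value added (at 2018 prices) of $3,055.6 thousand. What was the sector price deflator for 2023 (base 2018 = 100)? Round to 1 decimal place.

157.8

sector price deflator = (Nominal / Real) × 100 = 4821.7 / 3055.6 × 100 = 157.80.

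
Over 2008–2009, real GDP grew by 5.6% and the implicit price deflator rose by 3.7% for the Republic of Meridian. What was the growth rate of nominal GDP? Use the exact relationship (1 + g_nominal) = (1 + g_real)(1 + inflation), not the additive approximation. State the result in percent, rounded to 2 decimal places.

(1 + g_nom) = (1 + g_real)(1 + π) = 1.0560 × 1.0370 = 1.09507.

9.51%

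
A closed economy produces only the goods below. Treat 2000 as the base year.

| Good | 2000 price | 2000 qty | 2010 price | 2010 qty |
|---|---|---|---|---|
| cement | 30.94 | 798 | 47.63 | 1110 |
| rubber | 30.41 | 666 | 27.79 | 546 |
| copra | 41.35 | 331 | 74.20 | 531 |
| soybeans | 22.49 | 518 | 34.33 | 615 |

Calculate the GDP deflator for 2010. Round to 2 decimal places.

Nominal GDP 2010 = 47.63·1110 + 27.79·546 + 74.20·531 + 34.33·615 = 128555.79.
Real GDP 2010 (at 2000 prices) = 30.94·1110 + 30.41·546 + 41.35·531 + 22.49·615 = 86735.46.
Deflator = Nominal/Real × 100 = 128555.79/86735.46 × 100 = 148.216.

148.22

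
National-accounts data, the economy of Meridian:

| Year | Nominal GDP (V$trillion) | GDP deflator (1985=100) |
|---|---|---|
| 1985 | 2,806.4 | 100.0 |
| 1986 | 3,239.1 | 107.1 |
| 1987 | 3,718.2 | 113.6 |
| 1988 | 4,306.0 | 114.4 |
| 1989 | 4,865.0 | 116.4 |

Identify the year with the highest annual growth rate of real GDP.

1986: real = 3239.1/1.071 = 3024.37; growth vs 1985 (2806.40) = 7.77%.
1987: real = 3718.2/1.136 = 3273.06; growth vs 1986 (3024.37) = 8.22%.
1988: real = 4306.0/1.144 = 3763.99; growth vs 1987 (3273.06) = 15.00%.
1989: real = 4865.0/1.164 = 4179.55; growth vs 1988 (3763.99) = 11.04%.

1988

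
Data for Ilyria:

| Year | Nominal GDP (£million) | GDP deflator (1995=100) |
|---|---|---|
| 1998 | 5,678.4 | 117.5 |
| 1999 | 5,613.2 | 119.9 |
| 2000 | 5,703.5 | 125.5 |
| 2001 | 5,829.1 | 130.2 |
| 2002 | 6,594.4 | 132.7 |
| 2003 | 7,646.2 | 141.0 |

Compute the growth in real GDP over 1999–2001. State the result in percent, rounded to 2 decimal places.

-4.37%

Real GDP 1999 = 5613.2/1.199 = 4681.57.
Real GDP 2001 = 5829.1/1.302 = 4477.04.
Change = 4477.04/4681.57 − 1 = -0.0437.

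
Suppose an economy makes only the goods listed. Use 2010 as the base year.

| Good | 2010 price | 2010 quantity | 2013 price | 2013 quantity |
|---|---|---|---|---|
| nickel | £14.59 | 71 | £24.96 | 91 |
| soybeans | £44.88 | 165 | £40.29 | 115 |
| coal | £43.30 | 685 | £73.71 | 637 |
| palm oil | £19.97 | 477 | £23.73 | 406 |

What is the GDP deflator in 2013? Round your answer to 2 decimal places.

150.53

Nominal GDP 2013 = 24.96·91 + 40.29·115 + 73.71·637 + 23.73·406 = 63492.36.
Real GDP 2013 (at 2010 prices) = 14.59·91 + 44.88·115 + 43.30·637 + 19.97·406 = 42178.81.
Deflator = Nominal/Real × 100 = 63492.36/42178.81 × 100 = 150.531.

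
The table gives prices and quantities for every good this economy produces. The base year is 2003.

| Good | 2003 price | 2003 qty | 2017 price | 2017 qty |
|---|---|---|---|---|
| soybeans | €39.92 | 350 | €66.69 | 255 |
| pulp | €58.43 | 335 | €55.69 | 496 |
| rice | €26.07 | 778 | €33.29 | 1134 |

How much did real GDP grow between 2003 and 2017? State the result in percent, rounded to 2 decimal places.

Real GDP 2003 = Nominal GDP 2003 = 39.92·350 + 58.43·335 + 26.07·778 = 53828.51.
Real GDP 2017 (at 2003 prices) = 39.92·255 + 58.43·496 + 26.07·1134 = 68724.26.
Real growth = 68724.26/53828.51 − 1 = 0.2767.

27.67%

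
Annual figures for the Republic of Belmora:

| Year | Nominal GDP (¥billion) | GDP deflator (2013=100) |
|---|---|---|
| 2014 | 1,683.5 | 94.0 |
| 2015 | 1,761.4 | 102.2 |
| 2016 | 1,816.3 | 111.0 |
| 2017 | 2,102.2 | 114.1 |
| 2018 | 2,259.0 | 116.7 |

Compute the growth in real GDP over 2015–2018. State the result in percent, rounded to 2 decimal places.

12.32%

Real GDP 2015 = 1761.4/1.022 = 1723.48.
Real GDP 2018 = 2259.0/1.167 = 1935.73.
Change = 1935.73/1723.48 − 1 = 0.1232.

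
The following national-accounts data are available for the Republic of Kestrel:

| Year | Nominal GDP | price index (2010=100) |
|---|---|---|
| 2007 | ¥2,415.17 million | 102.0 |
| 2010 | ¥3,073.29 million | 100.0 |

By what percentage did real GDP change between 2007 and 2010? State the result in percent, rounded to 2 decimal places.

Real GDP 2007 = 2415.17 / 1.020 = 2367.81.
Real GDP 2010 = 3073.29 / 1.000 = 3073.29.
Real growth = 3073.29 / 2367.81 − 1 = 0.2979.

29.79%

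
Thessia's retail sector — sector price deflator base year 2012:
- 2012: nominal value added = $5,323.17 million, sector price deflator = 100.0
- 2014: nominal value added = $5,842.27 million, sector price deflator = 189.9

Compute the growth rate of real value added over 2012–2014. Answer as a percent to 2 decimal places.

Real value added 2012 = 5323.17 / 1.000 = 5323.17.
Real value added 2014 = 5842.27 / 1.899 = 3076.50.
Real growth = 3076.50 / 5323.17 − 1 = -0.4221.

-42.21%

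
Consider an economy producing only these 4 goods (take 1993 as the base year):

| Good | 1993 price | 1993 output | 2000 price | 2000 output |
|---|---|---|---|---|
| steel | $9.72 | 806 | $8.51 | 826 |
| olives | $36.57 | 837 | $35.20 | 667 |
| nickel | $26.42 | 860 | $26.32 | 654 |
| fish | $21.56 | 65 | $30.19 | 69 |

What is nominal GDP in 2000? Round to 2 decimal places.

$49804.05

Nominal GDP 2000 = Σ (p_2000 × q_2000) = 8.51·826 + 35.20·667 + 26.32·654 + 30.19·69 = 49804.05.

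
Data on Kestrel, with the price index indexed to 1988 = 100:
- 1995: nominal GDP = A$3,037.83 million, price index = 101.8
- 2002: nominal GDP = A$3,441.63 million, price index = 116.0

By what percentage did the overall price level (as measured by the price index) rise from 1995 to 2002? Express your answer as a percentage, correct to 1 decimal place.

13.9%

Price-level change = 116.0 / 101.8 − 1 = 0.1395.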